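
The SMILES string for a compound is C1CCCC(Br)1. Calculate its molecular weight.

Atom tally by fragment:
  cyclopentane ring core → C:5 H:10
  (− 1 ring H displaced by substituents)
  + Br → Br:1
Element totals:
  C: 5
  H: 9
  Br: 1
Molecular formula: C5H9Br.
  M = 5(12.011) + 9(1.008) + 79.904
    = 60.055 + 9.072 + 79.904 = 149.031

149.03 g/mol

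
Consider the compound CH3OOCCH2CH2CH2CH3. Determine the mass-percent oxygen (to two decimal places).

27.55%

Atom tally by fragment:
  CH3OOCCH2 → C:3 H:5 O:2
  CH2 → C:1 H:2
  CH2 → C:1 H:2
  CH3 → C:1 H:3
Element totals:
  C: 6
  H: 12
  O: 2
Molecular formula: C6H12O2.
Molar mass = 116.160 g/mol.
Mass from O: 2 × 15.999 = 31.998 g/mol.
%O = 31.998 / 116.160 × 100 = 27.55%.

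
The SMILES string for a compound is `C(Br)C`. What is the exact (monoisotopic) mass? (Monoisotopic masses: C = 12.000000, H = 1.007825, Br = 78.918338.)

107.9575

Atom tally by fragment:
  BrCH2 → C:1 H:2 Br:1
  CH3 → C:1 H:3
Element totals:
  C: 2
  H: 5
  Br: 1
Molecular formula: C2H5Br.
  M = 2(12.0) + 5(1.007825) + 78.918338
    = 24.000000 + 5.039125 + 78.918338 = 107.957463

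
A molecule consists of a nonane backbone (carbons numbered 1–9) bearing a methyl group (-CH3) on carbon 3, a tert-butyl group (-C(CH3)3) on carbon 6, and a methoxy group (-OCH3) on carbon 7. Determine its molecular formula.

Atom tally by fragment:
  CH3 → C:1 H:3
  CH2 → C:1 H:2
  CH(CH3) → C:2 H:4
  CH2 → C:1 H:2
  CH2 → C:1 H:2
  CH(C(CH3)3) → C:5 H:10
  CH(OCH3) → C:2 H:4 O:1
  CH2 → C:1 H:2
  CH3 → C:1 H:3
Element totals:
  C: 15
  H: 32
  O: 1

C15H32O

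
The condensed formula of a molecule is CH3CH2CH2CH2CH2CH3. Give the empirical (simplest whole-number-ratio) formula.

C3H7

Atom tally by fragment:
  CH3 → C:1 H:3
  CH2 → C:1 H:2
  CH2 → C:1 H:2
  CH2 → C:1 H:2
  CH2 → C:1 H:2
  CH3 → C:1 H:3
Element totals:
  C: 6
  H: 14
Molecular formula: C6H14.
gcd of subscripts = 2; dividing each by 2:
  C: 6/2 = 3
  H: 14/2 = 7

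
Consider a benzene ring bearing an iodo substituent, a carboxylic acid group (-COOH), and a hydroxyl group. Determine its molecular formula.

Atom tally by fragment:
  benzene ring core → C:6 H:6
  (− 3 ring H displaced by substituents)
  + I → I:1
  + COOH → C:1 H:1 O:2
  + OH → O:1 H:1
Element totals:
  C: 7
  H: 5
  I: 1
  O: 3

C7H5IO3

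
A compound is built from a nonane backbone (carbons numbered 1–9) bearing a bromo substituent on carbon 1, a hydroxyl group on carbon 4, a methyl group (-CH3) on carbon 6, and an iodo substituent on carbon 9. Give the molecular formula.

C10H20BrIO

Atom tally by fragment:
  BrCH2 → C:1 H:2 Br:1
  CH2 → C:1 H:2
  CH2 → C:1 H:2
  CH(OH) → C:1 H:2 O:1
  CH2 → C:1 H:2
  CH(CH3) → C:2 H:4
  CH2 → C:1 H:2
  CH2 → C:1 H:2
  CH2I → C:1 H:2 I:1
Element totals:
  C: 10
  H: 20
  Br: 1
  I: 1
  O: 1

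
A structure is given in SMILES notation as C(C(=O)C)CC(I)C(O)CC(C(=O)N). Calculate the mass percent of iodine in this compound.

40.53%

Atom tally by fragment:
  CH3COCH2 → C:3 H:5 O:1
  CH2 → C:1 H:2
  CH(I) → C:1 H:1 I:1
  CH(OH) → C:1 H:2 O:1
  CH2 → C:1 H:2
  CH2CONH2 → C:2 H:4 O:1 N:1
Element totals:
  C: 9
  H: 16
  I: 1
  N: 1
  O: 3
Molecular formula: C9H16INO3.
Molar mass = 313.135 g/mol.
Mass from I: 1 × 126.904 = 126.904 g/mol.
%I = 126.904 / 313.135 × 100 = 40.53%.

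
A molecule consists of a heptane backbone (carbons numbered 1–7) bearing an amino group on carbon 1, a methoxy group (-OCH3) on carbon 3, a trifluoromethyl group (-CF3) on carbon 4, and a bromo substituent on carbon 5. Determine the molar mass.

Atom tally by fragment:
  H2NCH2 → C:1 H:4 N:1
  CH2 → C:1 H:2
  CH(OCH3) → C:2 H:4 O:1
  CH(CF3) → C:2 H:1 F:3
  CH(Br) → C:1 H:1 Br:1
  CH2 → C:1 H:2
  CH3 → C:1 H:3
Element totals:
  C: 9
  H: 17
  Br: 1
  F: 3
  N: 1
  O: 1
Molecular formula: C9H17BrF3NO.
  M = 9(12.011) + 17(1.008) + 79.904 + 3(18.998) + 14.007 + 15.999
    = 108.099 + 17.136 + 79.904 + 56.994 + 14.007 + 15.999 = 292.139

292.14 g/mol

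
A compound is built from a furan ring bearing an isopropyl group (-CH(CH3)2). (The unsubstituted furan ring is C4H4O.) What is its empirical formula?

Atom tally by fragment:
  furan ring core → C:4 H:4 O:1
  (− 1 ring H displaced by substituents)
  + CH(CH3)2 → C:3 H:7
Element totals:
  C: 7
  H: 10
  O: 1
Molecular formula: C7H10O.
gcd of subscripts (7, 10, 1) = 1, so the empirical formula equals the molecular formula.

C7H10O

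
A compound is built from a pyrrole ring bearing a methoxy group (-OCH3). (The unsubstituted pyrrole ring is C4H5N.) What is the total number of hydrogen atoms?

7

Atom tally by fragment:
  pyrrole ring core → C:4 H:5 N:1
  (− 1 ring H displaced by substituents)
  + OCH3 → C:1 H:3 O:1
Element totals:
  C: 5
  H: 7
  N: 1
  O: 1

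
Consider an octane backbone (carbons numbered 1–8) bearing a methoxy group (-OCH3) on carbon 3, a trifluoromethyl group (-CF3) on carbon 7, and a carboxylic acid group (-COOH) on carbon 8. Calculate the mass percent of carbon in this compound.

51.56%

Atom tally by fragment:
  CH3 → C:1 H:3
  CH2 → C:1 H:2
  CH(OCH3) → C:2 H:4 O:1
  CH2 → C:1 H:2
  CH2 → C:1 H:2
  CH2 → C:1 H:2
  CH(CF3) → C:2 H:1 F:3
  CH2COOH → C:2 H:3 O:2
Element totals:
  C: 11
  H: 19
  F: 3
  O: 3
Molecular formula: C11H19F3O3.
Molar mass = 256.264 g/mol.
Mass from C: 11 × 12.011 = 132.121 g/mol.
%C = 132.121 / 256.264 × 100 = 51.56%.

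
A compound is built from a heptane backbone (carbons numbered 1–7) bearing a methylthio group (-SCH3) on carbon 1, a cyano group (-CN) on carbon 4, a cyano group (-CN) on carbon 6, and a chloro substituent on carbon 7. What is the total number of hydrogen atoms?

15

Atom tally by fragment:
  CH3SCH2 → C:2 H:5 S:1
  CH2 → C:1 H:2
  CH2 → C:1 H:2
  CH(CN) → C:2 H:1 N:1
  CH2 → C:1 H:2
  CH(CN) → C:2 H:1 N:1
  CH2Cl → C:1 H:2 Cl:1
Element totals:
  C: 10
  H: 15
  Cl: 1
  N: 2
  S: 1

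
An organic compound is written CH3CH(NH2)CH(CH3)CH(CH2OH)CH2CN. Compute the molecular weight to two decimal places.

Atom tally by fragment:
  CH3 → C:1 H:3
  CH(NH2) → C:1 H:3 N:1
  CH(CH3) → C:2 H:4
  CH(CH2OH) → C:2 H:4 O:1
  CH2CN → C:2 H:2 N:1
Element totals:
  C: 8
  H: 16
  N: 2
  O: 1
Molecular formula: C8H16N2O.
  M = 8(12.011) + 16(1.008) + 2(14.007) + 15.999
    = 96.088 + 16.128 + 28.014 + 15.999 = 156.229

156.23 g/mol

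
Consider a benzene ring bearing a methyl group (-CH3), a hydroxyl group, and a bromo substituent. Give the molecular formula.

C7H7BrO

Atom tally by fragment:
  benzene ring core → C:6 H:6
  (− 3 ring H displaced by substituents)
  + CH3 → C:1 H:3
  + OH → O:1 H:1
  + Br → Br:1
Element totals:
  C: 7
  H: 7
  Br: 1
  O: 1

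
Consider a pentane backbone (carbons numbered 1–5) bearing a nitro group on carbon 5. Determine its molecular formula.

C5H11NO2

Atom tally by fragment:
  CH3 → C:1 H:3
  CH2 → C:1 H:2
  CH2 → C:1 H:2
  CH2 → C:1 H:2
  CH2NO2 → C:1 H:2 N:1 O:2
Element totals:
  C: 5
  H: 11
  N: 1
  O: 2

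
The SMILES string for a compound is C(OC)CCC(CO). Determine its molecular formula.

Atom tally by fragment:
  CH3OCH2 → C:2 H:5 O:1
  CH2 → C:1 H:2
  CH2 → C:1 H:2
  CH2CH2OH → C:2 H:5 O:1
Element totals:
  C: 6
  H: 14
  O: 2

C6H14O2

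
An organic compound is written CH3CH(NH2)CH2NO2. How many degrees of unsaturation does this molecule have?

Atom tally by fragment:
  CH3 → C:1 H:3
  CH(NH2) → C:1 H:3 N:1
  CH2NO2 → C:1 H:2 N:1 O:2
Element totals:
  C: 3
  H: 8
  N: 2
  O: 2
Molecular formula: C3H8N2O2.
DoU = (2C + 2 + N − H − X) / 2 = (2·3 + 2 + 2 − 8 − 0) / 2 = 1.

1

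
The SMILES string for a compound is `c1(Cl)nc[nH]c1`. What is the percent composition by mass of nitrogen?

Atom tally by fragment:
  imidazole ring core → C:3 H:4 N:2
  (− 1 ring H displaced by substituents)
  + Cl → Cl:1
Element totals:
  C: 3
  H: 3
  Cl: 1
  N: 2
Molecular formula: C3H3ClN2.
Molar mass = 102.521 g/mol.
Mass from N: 2 × 14.007 = 28.014 g/mol.
%N = 28.014 / 102.521 × 100 = 27.33%.

27.33%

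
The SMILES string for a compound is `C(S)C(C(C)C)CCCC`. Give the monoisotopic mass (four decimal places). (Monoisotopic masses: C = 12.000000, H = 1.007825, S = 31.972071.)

160.1286

Atom tally by fragment:
  HSCH2 → C:1 H:3 S:1
  CH(CH(CH3)2) → C:4 H:8
  CH2 → C:1 H:2
  CH2 → C:1 H:2
  CH2 → C:1 H:2
  CH3 → C:1 H:3
Element totals:
  C: 9
  H: 20
  S: 1
Molecular formula: C9H20S.
  M = 9(12.0) + 20(1.007825) + 31.972071
    = 108.000000 + 20.156500 + 31.972071 = 160.128571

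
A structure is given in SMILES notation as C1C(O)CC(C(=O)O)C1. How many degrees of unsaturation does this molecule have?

2

Atom tally by fragment:
  cyclopentane ring core → C:5 H:10
  (− 2 ring H displaced by substituents)
  + OH → O:1 H:1
  + COOH → C:1 H:1 O:2
Element totals:
  C: 6
  H: 10
  O: 3
Molecular formula: C6H10O3.
DoU = (2C + 2 + N − H − X) / 2 = (2·6 + 2 + 0 − 10 − 0) / 2 = 2.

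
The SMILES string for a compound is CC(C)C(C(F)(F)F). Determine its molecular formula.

C5H9F3

Atom tally by fragment:
  CH3 → C:1 H:3
  CH(CH3) → C:2 H:4
  CH2CF3 → C:2 H:2 F:3
Element totals:
  C: 5
  H: 9
  F: 3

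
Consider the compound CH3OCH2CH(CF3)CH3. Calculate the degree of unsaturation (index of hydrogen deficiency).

Atom tally by fragment:
  CH3OCH2 → C:2 H:5 O:1
  CH(CF3) → C:2 H:1 F:3
  CH3 → C:1 H:3
Element totals:
  C: 5
  H: 9
  F: 3
  O: 1
Molecular formula: C5H9F3O.
DoU = (2C + 2 + N − H − X) / 2 = (2·5 + 2 + 0 − 9 − 3) / 2 = 0.

0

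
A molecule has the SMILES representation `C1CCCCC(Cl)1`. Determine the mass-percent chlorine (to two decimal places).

29.89%

Atom tally by fragment:
  cyclohexane ring core → C:6 H:12
  (− 1 ring H displaced by substituents)
  + Cl → Cl:1
Element totals:
  C: 6
  H: 11
  Cl: 1
Molecular formula: C6H11Cl.
Molar mass = 118.604 g/mol.
Mass from Cl: 1 × 35.45 = 35.450 g/mol.
%Cl = 35.450 / 118.604 × 100 = 29.89%.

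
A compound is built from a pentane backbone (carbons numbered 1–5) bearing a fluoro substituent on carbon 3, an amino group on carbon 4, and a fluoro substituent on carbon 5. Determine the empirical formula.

Atom tally by fragment:
  CH3 → C:1 H:3
  CH2 → C:1 H:2
  CH(F) → C:1 H:1 F:1
  CH(NH2) → C:1 H:3 N:1
  CH2F → C:1 H:2 F:1
Element totals:
  C: 5
  H: 11
  F: 2
  N: 1
Molecular formula: C5H11F2N.
gcd of subscripts (5, 2, 11, 1) = 1, so the empirical formula equals the molecular formula.

C5H11F2N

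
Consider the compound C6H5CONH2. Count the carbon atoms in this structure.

7

Atom tally by fragment:
  benzene ring core → C:6 H:6
  (− 1 ring H displaced by substituents)
  + CONH2 → C:1 H:2 O:1 N:1
Element totals:
  C: 7
  H: 7
  N: 1
  O: 1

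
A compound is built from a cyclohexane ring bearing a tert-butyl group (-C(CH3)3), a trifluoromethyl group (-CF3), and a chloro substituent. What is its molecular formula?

C11H18ClF3

Atom tally by fragment:
  cyclohexane ring core → C:6 H:12
  (− 3 ring H displaced by substituents)
  + C(CH3)3 → C:4 H:9
  + CF3 → C:1 F:3
  + Cl → Cl:1
Element totals:
  C: 11
  H: 18
  Cl: 1
  F: 3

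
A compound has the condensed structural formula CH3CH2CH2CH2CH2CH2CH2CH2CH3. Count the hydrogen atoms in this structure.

Atom tally by fragment:
  CH3 → C:1 H:3
  CH2 → C:1 H:2
  CH2 → C:1 H:2
  CH2 → C:1 H:2
  CH2 → C:1 H:2
  CH2 → C:1 H:2
  CH2 → C:1 H:2
  CH2 → C:1 H:2
  CH3 → C:1 H:3
Element totals:
  C: 9
  H: 20

20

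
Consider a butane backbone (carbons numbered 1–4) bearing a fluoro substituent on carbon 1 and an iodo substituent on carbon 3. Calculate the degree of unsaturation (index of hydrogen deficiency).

Atom tally by fragment:
  FCH2 → C:1 H:2 F:1
  CH2 → C:1 H:2
  CH(I) → C:1 H:1 I:1
  CH3 → C:1 H:3
Element totals:
  C: 4
  H: 8
  F: 1
  I: 1
Molecular formula: C4H8FI.
DoU = (2C + 2 + N − H − X) / 2 = (2·4 + 2 + 0 − 8 − 2) / 2 = 0.

0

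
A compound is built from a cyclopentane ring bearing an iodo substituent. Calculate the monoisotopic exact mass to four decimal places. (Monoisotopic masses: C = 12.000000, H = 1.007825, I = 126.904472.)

195.9749

Atom tally by fragment:
  cyclopentane ring core → C:5 H:10
  (− 1 ring H displaced by substituents)
  + I → I:1
Element totals:
  C: 5
  H: 9
  I: 1
Molecular formula: C5H9I.
  M = 5(12.0) + 9(1.007825) + 126.904472
    = 60.000000 + 9.070425 + 126.904472 = 195.974897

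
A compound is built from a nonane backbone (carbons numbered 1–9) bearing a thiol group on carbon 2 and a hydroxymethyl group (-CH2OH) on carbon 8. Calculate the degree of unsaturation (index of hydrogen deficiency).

Atom tally by fragment:
  CH3 → C:1 H:3
  CH(SH) → C:1 H:2 S:1
  CH2 → C:1 H:2
  CH2 → C:1 H:2
  CH2 → C:1 H:2
  CH2 → C:1 H:2
  CH2 → C:1 H:2
  CH(CH2OH) → C:2 H:4 O:1
  CH3 → C:1 H:3
Element totals:
  C: 10
  H: 22
  O: 1
  S: 1
Molecular formula: C10H22OS.
DoU = (2C + 2 + N − H − X) / 2 = (2·10 + 2 + 0 − 22 − 0) / 2 = 0.

0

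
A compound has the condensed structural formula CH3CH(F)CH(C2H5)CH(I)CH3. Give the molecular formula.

C7H14FI

Atom tally by fragment:
  CH3 → C:1 H:3
  CH(F) → C:1 H:1 F:1
  CH(C2H5) → C:3 H:6
  CH(I) → C:1 H:1 I:1
  CH3 → C:1 H:3
Element totals:
  C: 7
  H: 14
  F: 1
  I: 1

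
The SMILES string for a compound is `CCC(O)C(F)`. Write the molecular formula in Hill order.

Atom tally by fragment:
  CH3 → C:1 H:3
  CH2 → C:1 H:2
  CH(OH) → C:1 H:2 O:1
  CH2F → C:1 H:2 F:1
Element totals:
  C: 4
  H: 9
  F: 1
  O: 1

C4H9FO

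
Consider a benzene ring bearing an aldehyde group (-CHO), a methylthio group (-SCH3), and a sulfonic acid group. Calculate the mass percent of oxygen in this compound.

Atom tally by fragment:
  benzene ring core → C:6 H:6
  (− 3 ring H displaced by substituents)
  + CHO → C:1 H:1 O:1
  + SCH3 → C:1 H:3 S:1
  + SO3H → S:1 O:3 H:1
Element totals:
  C: 8
  H: 8
  O: 4
  S: 2
Molecular formula: C8H8O4S2.
Molar mass = 232.268 g/mol.
Mass from O: 4 × 15.999 = 63.996 g/mol.
%O = 63.996 / 232.268 × 100 = 27.55%.

27.55%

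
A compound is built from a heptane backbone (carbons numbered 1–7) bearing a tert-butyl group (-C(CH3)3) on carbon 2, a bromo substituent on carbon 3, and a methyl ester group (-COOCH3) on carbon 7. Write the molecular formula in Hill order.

Atom tally by fragment:
  CH3 → C:1 H:3
  CH(C(CH3)3) → C:5 H:10
  CH(Br) → C:1 H:1 Br:1
  CH2 → C:1 H:2
  CH2 → C:1 H:2
  CH2 → C:1 H:2
  CH2COOCH3 → C:3 H:5 O:2
Element totals:
  C: 13
  H: 25
  Br: 1
  O: 2

C13H25BrO2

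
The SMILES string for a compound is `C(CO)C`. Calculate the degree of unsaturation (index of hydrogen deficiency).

Atom tally by fragment:
  HOCH2CH2 → C:2 H:5 O:1
  CH3 → C:1 H:3
Element totals:
  C: 3
  H: 8
  O: 1
Molecular formula: C3H8O.
DoU = (2C + 2 + N − H − X) / 2 = (2·3 + 2 + 0 − 8 − 0) / 2 = 0.

0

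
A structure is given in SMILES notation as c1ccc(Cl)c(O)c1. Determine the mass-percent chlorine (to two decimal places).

27.58%

Atom tally by fragment:
  benzene ring core → C:6 H:6
  (− 2 ring H displaced by substituents)
  + Cl → Cl:1
  + OH → O:1 H:1
Element totals:
  C: 6
  H: 5
  Cl: 1
  O: 1
Molecular formula: C6H5ClO.
Molar mass = 128.555 g/mol.
Mass from Cl: 1 × 35.45 = 35.450 g/mol.
%Cl = 35.450 / 128.555 × 100 = 27.58%.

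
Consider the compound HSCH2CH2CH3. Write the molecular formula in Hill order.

C3H8S

Element totals:
  C: 3
  H: 8
  S: 1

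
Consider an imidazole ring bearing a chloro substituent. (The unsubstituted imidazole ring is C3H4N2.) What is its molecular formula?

C3H3ClN2

Atom tally by fragment:
  imidazole ring core → C:3 H:4 N:2
  (− 1 ring H displaced by substituents)
  + Cl → Cl:1
Element totals:
  C: 3
  H: 3
  Cl: 1
  N: 2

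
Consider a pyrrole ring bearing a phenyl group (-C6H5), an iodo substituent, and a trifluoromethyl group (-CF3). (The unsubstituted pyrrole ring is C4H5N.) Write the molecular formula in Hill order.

C11H7F3IN

Atom tally by fragment:
  pyrrole ring core → C:4 H:5 N:1
  (− 3 ring H displaced by substituents)
  + C6H5 → C:6 H:5
  + I → I:1
  + CF3 → C:1 F:3
Element totals:
  C: 11
  H: 7
  F: 3
  I: 1
  N: 1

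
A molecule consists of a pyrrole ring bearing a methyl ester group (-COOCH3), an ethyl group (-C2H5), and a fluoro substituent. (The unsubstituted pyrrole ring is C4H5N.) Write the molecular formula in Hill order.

C8H10FNO2

Atom tally by fragment:
  pyrrole ring core → C:4 H:5 N:1
  (− 3 ring H displaced by substituents)
  + COOCH3 → C:2 H:3 O:2
  + C2H5 → C:2 H:5
  + F → F:1
Element totals:
  C: 8
  H: 10
  F: 1
  N: 1
  O: 2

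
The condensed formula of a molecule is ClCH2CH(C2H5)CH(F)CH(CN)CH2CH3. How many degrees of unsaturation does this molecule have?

Element totals:
  C: 9
  H: 15
  Cl: 1
  F: 1
  N: 1
Molecular formula: C9H15ClFN.
DoU = (2C + 2 + N − H − X) / 2 = (2·9 + 2 + 1 − 15 − 2) / 2 = 2.

2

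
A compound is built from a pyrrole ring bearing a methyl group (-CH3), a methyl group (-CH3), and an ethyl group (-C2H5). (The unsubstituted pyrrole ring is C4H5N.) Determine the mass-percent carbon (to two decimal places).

Atom tally by fragment:
  pyrrole ring core → C:4 H:5 N:1
  (− 3 ring H displaced by substituents)
  + CH3 → C:1 H:3
  + CH3 → C:1 H:3
  + C2H5 → C:2 H:5
Element totals:
  C: 8
  H: 13
  N: 1
Molecular formula: C8H13N.
Molar mass = 123.199 g/mol.
Mass from C: 8 × 12.011 = 96.088 g/mol.
%C = 96.088 / 123.199 × 100 = 77.99%.

77.99%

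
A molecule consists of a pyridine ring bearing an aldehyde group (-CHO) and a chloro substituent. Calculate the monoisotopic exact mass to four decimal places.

140.9981

Atom tally by fragment:
  pyridine ring core → C:5 H:5 N:1
  (− 2 ring H displaced by substituents)
  + CHO → C:1 H:1 O:1
  + Cl → Cl:1
Element totals:
  C: 6
  H: 4
  Cl: 1
  N: 1
  O: 1
Molecular formula: C6H4ClNO.
  M = 6(12.0) + 4(1.007825) + 34.968853 + 14.003074 + 15.994915
    = 72.000000 + 4.031300 + 34.968853 + 14.003074 + 15.994915 = 140.998142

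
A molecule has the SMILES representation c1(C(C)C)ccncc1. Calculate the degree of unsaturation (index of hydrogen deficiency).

4

Atom tally by fragment:
  pyridine ring core → C:5 H:5 N:1
  (− 1 ring H displaced by substituents)
  + CH(CH3)2 → C:3 H:7
Element totals:
  C: 8
  H: 11
  N: 1
Molecular formula: C8H11N.
DoU = (2C + 2 + N − H − X) / 2 = (2·8 + 2 + 1 − 11 − 0) / 2 = 4.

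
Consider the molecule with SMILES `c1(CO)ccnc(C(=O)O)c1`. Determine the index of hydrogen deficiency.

5

Atom tally by fragment:
  pyridine ring core → C:5 H:5 N:1
  (− 2 ring H displaced by substituents)
  + CH2OH → C:1 H:3 O:1
  + COOH → C:1 H:1 O:2
Element totals:
  C: 7
  H: 7
  N: 1
  O: 3
Molecular formula: C7H7NO3.
DoU = (2C + 2 + N − H − X) / 2 = (2·7 + 2 + 1 − 7 − 0) / 2 = 5.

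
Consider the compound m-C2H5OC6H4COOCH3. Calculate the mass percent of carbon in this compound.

Element totals:
  C: 10
  H: 12
  O: 3
Molecular formula: C10H12O3.
Molar mass = 180.203 g/mol.
Mass from C: 10 × 12.011 = 120.110 g/mol.
%C = 120.110 / 180.203 × 100 = 66.65%.

66.65%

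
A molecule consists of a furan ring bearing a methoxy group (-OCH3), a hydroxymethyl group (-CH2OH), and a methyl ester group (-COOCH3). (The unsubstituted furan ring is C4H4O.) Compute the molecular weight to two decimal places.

Atom tally by fragment:
  furan ring core → C:4 H:4 O:1
  (− 3 ring H displaced by substituents)
  + OCH3 → C:1 H:3 O:1
  + CH2OH → C:1 H:3 O:1
  + COOCH3 → C:2 H:3 O:2
Element totals:
  C: 8
  H: 10
  O: 5
Molecular formula: C8H10O5.
  M = 8(12.011) + 10(1.008) + 5(15.999)
    = 96.088 + 10.080 + 79.995 = 186.163

186.16 g/mol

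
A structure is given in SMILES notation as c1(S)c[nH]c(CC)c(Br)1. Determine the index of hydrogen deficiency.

Atom tally by fragment:
  pyrrole ring core → C:4 H:5 N:1
  (− 3 ring H displaced by substituents)
  + SH → S:1 H:1
  + C2H5 → C:2 H:5
  + Br → Br:1
Element totals:
  C: 6
  H: 8
  Br: 1
  N: 1
  S: 1
Molecular formula: C6H8BrNS.
DoU = (2C + 2 + N − H − X) / 2 = (2·6 + 2 + 1 − 8 − 1) / 2 = 3.

3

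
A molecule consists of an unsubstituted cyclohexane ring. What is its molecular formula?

Atom tally by fragment:
  cyclohexane ring core → C:6 H:12
Element totals:
  C: 6
  H: 12

C6H12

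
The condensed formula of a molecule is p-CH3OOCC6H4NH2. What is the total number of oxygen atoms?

Element totals:
  C: 8
  H: 9
  N: 1
  O: 2

2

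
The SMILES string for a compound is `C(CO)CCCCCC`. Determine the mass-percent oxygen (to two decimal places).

Atom tally by fragment:
  HOCH2CH2 → C:2 H:5 O:1
  CH2 → C:1 H:2
  CH2 → C:1 H:2
  CH2 → C:1 H:2
  CH2 → C:1 H:2
  CH2 → C:1 H:2
  CH3 → C:1 H:3
Element totals:
  C: 8
  H: 18
  O: 1
Molecular formula: C8H18O.
Molar mass = 130.231 g/mol.
Mass from O: 1 × 15.999 = 15.999 g/mol.
%O = 15.999 / 130.231 × 100 = 12.29%.

12.29%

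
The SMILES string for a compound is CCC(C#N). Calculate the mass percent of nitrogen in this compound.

20.27%

Atom tally by fragment:
  CH3 → C:1 H:3
  CH2 → C:1 H:2
  CH2CN → C:2 H:2 N:1
Element totals:
  C: 4
  H: 7
  N: 1
Molecular formula: C4H7N.
Molar mass = 69.107 g/mol.
Mass from N: 1 × 14.007 = 14.007 g/mol.
%N = 14.007 / 69.107 × 100 = 20.27%.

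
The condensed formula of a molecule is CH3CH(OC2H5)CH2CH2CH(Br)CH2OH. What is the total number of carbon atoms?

Atom tally by fragment:
  CH3 → C:1 H:3
  CH(OC2H5) → C:3 H:6 O:1
  CH2 → C:1 H:2
  CH2 → C:1 H:2
  CH(Br) → C:1 H:1 Br:1
  CH2OH → C:1 H:3 O:1
Element totals:
  C: 8
  H: 17
  Br: 1
  O: 2

8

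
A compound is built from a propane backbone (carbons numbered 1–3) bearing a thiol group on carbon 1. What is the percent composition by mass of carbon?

47.31%

Atom tally by fragment:
  HSCH2 → C:1 H:3 S:1
  CH2 → C:1 H:2
  CH3 → C:1 H:3
Element totals:
  C: 3
  H: 8
  S: 1
Molecular formula: C3H8S.
Molar mass = 76.157 g/mol.
Mass from C: 3 × 12.011 = 36.033 g/mol.
%C = 36.033 / 76.157 × 100 = 47.31%.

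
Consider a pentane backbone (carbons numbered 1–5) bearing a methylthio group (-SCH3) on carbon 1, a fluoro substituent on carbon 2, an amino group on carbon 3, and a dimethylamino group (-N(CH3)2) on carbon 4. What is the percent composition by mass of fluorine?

Atom tally by fragment:
  CH3SCH2 → C:2 H:5 S:1
  CH(F) → C:1 H:1 F:1
  CH(NH2) → C:1 H:3 N:1
  CH(N(CH3)2) → C:3 H:7 N:1
  CH3 → C:1 H:3
Element totals:
  C: 8
  H: 19
  F: 1
  N: 2
  S: 1
Molecular formula: C8H19FN2S.
Molar mass = 194.312 g/mol.
Mass from F: 1 × 18.998 = 18.998 g/mol.
%F = 18.998 / 194.312 × 100 = 9.78%.

9.78%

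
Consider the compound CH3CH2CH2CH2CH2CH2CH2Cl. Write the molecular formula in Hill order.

Atom tally by fragment:
  CH3 → C:1 H:3
  CH2 → C:1 H:2
  CH2 → C:1 H:2
  CH2 → C:1 H:2
  CH2 → C:1 H:2
  CH2 → C:1 H:2
  CH2Cl → C:1 H:2 Cl:1
Element totals:
  C: 7
  H: 15
  Cl: 1

C7H15Cl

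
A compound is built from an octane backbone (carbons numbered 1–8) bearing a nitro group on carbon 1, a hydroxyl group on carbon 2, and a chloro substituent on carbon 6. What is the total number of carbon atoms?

Atom tally by fragment:
  O2NCH2 → C:1 H:2 N:1 O:2
  CH(OH) → C:1 H:2 O:1
  CH2 → C:1 H:2
  CH2 → C:1 H:2
  CH2 → C:1 H:2
  CH(Cl) → C:1 H:1 Cl:1
  CH2 → C:1 H:2
  CH3 → C:1 H:3
Element totals:
  C: 8
  H: 16
  Cl: 1
  N: 1
  O: 3

8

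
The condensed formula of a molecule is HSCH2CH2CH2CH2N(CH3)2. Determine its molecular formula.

Element totals:
  C: 6
  H: 15
  N: 1
  S: 1

C6H15NS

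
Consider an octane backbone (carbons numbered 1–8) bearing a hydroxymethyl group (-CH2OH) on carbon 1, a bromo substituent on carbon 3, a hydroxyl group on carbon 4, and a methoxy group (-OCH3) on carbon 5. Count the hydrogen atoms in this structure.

21

Atom tally by fragment:
  HOCH2CH2 → C:2 H:5 O:1
  CH2 → C:1 H:2
  CH(Br) → C:1 H:1 Br:1
  CH(OH) → C:1 H:2 O:1
  CH(OCH3) → C:2 H:4 O:1
  CH2 → C:1 H:2
  CH2 → C:1 H:2
  CH3 → C:1 H:3
Element totals:
  C: 10
  H: 21
  Br: 1
  O: 3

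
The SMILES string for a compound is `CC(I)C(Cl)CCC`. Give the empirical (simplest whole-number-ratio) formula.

Atom tally by fragment:
  CH3 → C:1 H:3
  CH(I) → C:1 H:1 I:1
  CH(Cl) → C:1 H:1 Cl:1
  CH2 → C:1 H:2
  CH2 → C:1 H:2
  CH3 → C:1 H:3
Element totals:
  C: 6
  H: 12
  Cl: 1
  I: 1
Molecular formula: C6H12ClI.
gcd of subscripts (6, 1, 12, 1) = 1, so the empirical formula equals the molecular formula.

C6H12ClI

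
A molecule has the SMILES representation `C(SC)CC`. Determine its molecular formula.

C4H10S

Atom tally by fragment:
  CH3SCH2 → C:2 H:5 S:1
  CH2 → C:1 H:2
  CH3 → C:1 H:3
Element totals:
  C: 4
  H: 10
  S: 1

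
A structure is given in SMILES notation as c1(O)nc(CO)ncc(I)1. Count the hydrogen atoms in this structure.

Atom tally by fragment:
  pyrimidine ring core → C:4 H:4 N:2
  (− 3 ring H displaced by substituents)
  + OH → O:1 H:1
  + CH2OH → C:1 H:3 O:1
  + I → I:1
Element totals:
  C: 5
  H: 5
  I: 1
  N: 2
  O: 2

5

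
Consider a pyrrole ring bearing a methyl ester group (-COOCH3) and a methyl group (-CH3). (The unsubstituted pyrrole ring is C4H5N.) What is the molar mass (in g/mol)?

Atom tally by fragment:
  pyrrole ring core → C:4 H:5 N:1
  (− 2 ring H displaced by substituents)
  + COOCH3 → C:2 H:3 O:2
  + CH3 → C:1 H:3
Element totals:
  C: 7
  H: 9
  N: 1
  O: 2
Molecular formula: C7H9NO2.
  M = 7(12.011) + 9(1.008) + 14.007 + 2(15.999)
    = 84.077 + 9.072 + 14.007 + 31.998 = 139.154

139.15 g/mol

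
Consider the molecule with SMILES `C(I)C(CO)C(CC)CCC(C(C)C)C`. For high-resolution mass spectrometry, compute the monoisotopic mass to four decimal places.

326.1107

Atom tally by fragment:
  ICH2 → C:1 H:2 I:1
  CH(CH2OH) → C:2 H:4 O:1
  CH(C2H5) → C:3 H:6
  CH2 → C:1 H:2
  CH2 → C:1 H:2
  CH(CH(CH3)2) → C:4 H:8
  CH3 → C:1 H:3
Element totals:
  C: 13
  H: 27
  I: 1
  O: 1
Molecular formula: C13H27IO.
  M = 13(12.0) + 27(1.007825) + 126.904472 + 15.994915
    = 156.000000 + 27.211275 + 126.904472 + 15.994915 = 326.110662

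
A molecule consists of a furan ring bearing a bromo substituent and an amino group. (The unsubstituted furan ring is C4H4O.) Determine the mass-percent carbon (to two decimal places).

Atom tally by fragment:
  furan ring core → C:4 H:4 O:1
  (− 2 ring H displaced by substituents)
  + Br → Br:1
  + NH2 → N:1 H:2
Element totals:
  C: 4
  H: 4
  Br: 1
  N: 1
  O: 1
Molecular formula: C4H4BrNO.
Molar mass = 161.986 g/mol.
Mass from C: 4 × 12.011 = 48.044 g/mol.
%C = 48.044 / 161.986 × 100 = 29.66%.

29.66%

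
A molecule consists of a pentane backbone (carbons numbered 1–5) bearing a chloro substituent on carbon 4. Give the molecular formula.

Atom tally by fragment:
  CH3 → C:1 H:3
  CH2 → C:1 H:2
  CH2 → C:1 H:2
  CH(Cl) → C:1 H:1 Cl:1
  CH3 → C:1 H:3
Element totals:
  C: 5
  H: 11
  Cl: 1

C5H11Cl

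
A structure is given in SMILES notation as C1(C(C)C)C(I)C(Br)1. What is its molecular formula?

Atom tally by fragment:
  cyclopropane ring core → C:3 H:6
  (− 3 ring H displaced by substituents)
  + CH(CH3)2 → C:3 H:7
  + I → I:1
  + Br → Br:1
Element totals:
  C: 6
  H: 10
  Br: 1
  I: 1

C6H10BrI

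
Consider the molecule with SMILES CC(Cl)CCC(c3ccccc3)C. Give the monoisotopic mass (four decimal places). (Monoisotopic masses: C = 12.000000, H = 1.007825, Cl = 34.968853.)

196.1019

Atom tally by fragment:
  CH3 → C:1 H:3
  CH(Cl) → C:1 H:1 Cl:1
  CH2 → C:1 H:2
  CH2 → C:1 H:2
  CH(C6H5) → C:7 H:6
  CH3 → C:1 H:3
Element totals:
  C: 12
  H: 17
  Cl: 1
Molecular formula: C12H17Cl.
  M = 12(12.0) + 17(1.007825) + 34.968853
    = 144.000000 + 17.133025 + 34.968853 = 196.101878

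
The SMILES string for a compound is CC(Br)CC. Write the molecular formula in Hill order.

C4H9Br

Atom tally by fragment:
  CH3 → C:1 H:3
  CH(Br) → C:1 H:1 Br:1
  CH2 → C:1 H:2
  CH3 → C:1 H:3
Element totals:
  C: 4
  H: 9
  Br: 1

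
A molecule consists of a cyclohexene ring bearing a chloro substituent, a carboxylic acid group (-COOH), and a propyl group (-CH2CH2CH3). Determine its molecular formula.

Atom tally by fragment:
  cyclohexene ring core → C:6 H:10
  (− 3 ring H displaced by substituents)
  + Cl → Cl:1
  + COOH → C:1 H:1 O:2
  + CH2CH2CH3 → C:3 H:7
Element totals:
  C: 10
  H: 15
  Cl: 1
  O: 2

C10H15ClO2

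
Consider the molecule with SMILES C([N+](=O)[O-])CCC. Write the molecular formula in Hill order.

C4H9NO2

Atom tally by fragment:
  O2NCH2 → C:1 H:2 N:1 O:2
  CH2 → C:1 H:2
  CH2 → C:1 H:2
  CH3 → C:1 H:3
Element totals:
  C: 4
  H: 9
  N: 1
  O: 2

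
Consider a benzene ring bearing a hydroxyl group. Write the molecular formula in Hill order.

C6H6O

Atom tally by fragment:
  benzene ring core → C:6 H:6
  (− 1 ring H displaced by substituents)
  + OH → O:1 H:1
Element totals:
  C: 6
  H: 6
  O: 1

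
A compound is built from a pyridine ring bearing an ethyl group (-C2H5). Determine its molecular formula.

Atom tally by fragment:
  pyridine ring core → C:5 H:5 N:1
  (− 1 ring H displaced by substituents)
  + C2H5 → C:2 H:5
Element totals:
  C: 7
  H: 9
  N: 1

C7H9N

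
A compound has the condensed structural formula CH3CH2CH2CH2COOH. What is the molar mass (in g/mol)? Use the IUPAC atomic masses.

Atom tally by fragment:
  CH3 → C:1 H:3
  CH2 → C:1 H:2
  CH2 → C:1 H:2
  CH2COOH → C:2 H:3 O:2
Element totals:
  C: 5
  H: 10
  O: 2
Molecular formula: C5H10O2.
  M = 5(12.011) + 10(1.008) + 2(15.999)
    = 60.055 + 10.080 + 31.998 = 102.133

102.13 g/mol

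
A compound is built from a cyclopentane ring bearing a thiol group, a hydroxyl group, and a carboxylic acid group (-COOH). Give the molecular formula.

C6H10O3S

Atom tally by fragment:
  cyclopentane ring core → C:5 H:10
  (− 3 ring H displaced by substituents)
  + SH → S:1 H:1
  + OH → O:1 H:1
  + COOH → C:1 H:1 O:2
Element totals:
  C: 6
  H: 10
  O: 3
  S: 1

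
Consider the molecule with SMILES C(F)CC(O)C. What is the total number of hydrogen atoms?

9

Atom tally by fragment:
  FCH2 → C:1 H:2 F:1
  CH2 → C:1 H:2
  CH(OH) → C:1 H:2 O:1
  CH3 → C:1 H:3
Element totals:
  C: 4
  H: 9
  F: 1
  O: 1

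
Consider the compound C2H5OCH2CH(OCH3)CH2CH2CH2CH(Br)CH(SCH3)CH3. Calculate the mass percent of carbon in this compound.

46.01%

Atom tally by fragment:
  C2H5OCH2 → C:3 H:7 O:1
  CH(OCH3) → C:2 H:4 O:1
  CH2 → C:1 H:2
  CH2 → C:1 H:2
  CH2 → C:1 H:2
  CH(Br) → C:1 H:1 Br:1
  CH(SCH3) → C:2 H:4 S:1
  CH3 → C:1 H:3
Element totals:
  C: 12
  H: 25
  Br: 1
  O: 2
  S: 1
Molecular formula: C12H25BrO2S.
Molar mass = 313.294 g/mol.
Mass from C: 12 × 12.011 = 144.132 g/mol.
%C = 144.132 / 313.294 × 100 = 46.01%.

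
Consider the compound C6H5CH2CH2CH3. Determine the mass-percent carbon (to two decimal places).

89.94%

Element totals:
  C: 9
  H: 12
Molecular formula: C9H12.
Molar mass = 120.195 g/mol.
Mass from C: 9 × 12.011 = 108.099 g/mol.
%C = 108.099 / 120.195 × 100 = 89.94%.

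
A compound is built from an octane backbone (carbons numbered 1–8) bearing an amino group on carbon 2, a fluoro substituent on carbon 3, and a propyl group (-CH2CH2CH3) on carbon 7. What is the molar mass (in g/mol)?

189.32 g/mol

Atom tally by fragment:
  CH3 → C:1 H:3
  CH(NH2) → C:1 H:3 N:1
  CH(F) → C:1 H:1 F:1
  CH2 → C:1 H:2
  CH2 → C:1 H:2
  CH2 → C:1 H:2
  CH(CH2CH2CH3) → C:4 H:8
  CH3 → C:1 H:3
Element totals:
  C: 11
  H: 24
  F: 1
  N: 1
Molecular formula: C11H24FN.
  M = 11(12.011) + 24(1.008) + 18.998 + 14.007
    = 132.121 + 24.192 + 18.998 + 14.007 = 189.318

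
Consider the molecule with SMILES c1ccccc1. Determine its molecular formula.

C6H6

Atom tally by fragment:
  benzene ring core → C:6 H:6
Element totals:
  C: 6
  H: 6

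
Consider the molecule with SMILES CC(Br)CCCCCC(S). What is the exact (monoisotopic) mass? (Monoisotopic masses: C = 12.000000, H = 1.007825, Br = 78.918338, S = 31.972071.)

224.0234

Atom tally by fragment:
  CH3 → C:1 H:3
  CH(Br) → C:1 H:1 Br:1
  CH2 → C:1 H:2
  CH2 → C:1 H:2
  CH2 → C:1 H:2
  CH2 → C:1 H:2
  CH2 → C:1 H:2
  CH2SH → C:1 H:3 S:1
Element totals:
  C: 8
  H: 17
  Br: 1
  S: 1
Molecular formula: C8H17BrS.
  M = 8(12.0) + 17(1.007825) + 78.918338 + 31.972071
    = 96.000000 + 17.133025 + 78.918338 + 31.972071 = 224.023434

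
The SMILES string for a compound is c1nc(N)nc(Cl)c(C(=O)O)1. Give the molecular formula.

Atom tally by fragment:
  pyrimidine ring core → C:4 H:4 N:2
  (− 3 ring H displaced by substituents)
  + NH2 → N:1 H:2
  + Cl → Cl:1
  + COOH → C:1 H:1 O:2
Element totals:
  C: 5
  H: 4
  Cl: 1
  N: 3
  O: 2

C5H4ClN3O2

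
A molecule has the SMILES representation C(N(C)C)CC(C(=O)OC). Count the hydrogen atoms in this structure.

15

Atom tally by fragment:
  (CH3)2NCH2 → C:3 H:8 N:1
  CH2 → C:1 H:2
  CH2COOCH3 → C:3 H:5 O:2
Element totals:
  C: 7
  H: 15
  N: 1
  O: 2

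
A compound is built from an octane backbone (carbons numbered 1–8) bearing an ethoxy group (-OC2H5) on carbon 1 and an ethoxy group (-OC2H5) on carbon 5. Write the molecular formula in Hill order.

C12H26O2

Atom tally by fragment:
  C2H5OCH2 → C:3 H:7 O:1
  CH2 → C:1 H:2
  CH2 → C:1 H:2
  CH2 → C:1 H:2
  CH(OC2H5) → C:3 H:6 O:1
  CH2 → C:1 H:2
  CH2 → C:1 H:2
  CH3 → C:1 H:3
Element totals:
  C: 12
  H: 26
  O: 2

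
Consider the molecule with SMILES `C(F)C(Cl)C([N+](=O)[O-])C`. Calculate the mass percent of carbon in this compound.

30.89%

Atom tally by fragment:
  FCH2 → C:1 H:2 F:1
  CH(Cl) → C:1 H:1 Cl:1
  CH(NO2) → C:1 H:1 N:1 O:2
  CH3 → C:1 H:3
Element totals:
  C: 4
  H: 7
  Cl: 1
  F: 1
  N: 1
  O: 2
Molecular formula: C4H7ClFNO2.
Molar mass = 155.553 g/mol.
Mass from C: 4 × 12.011 = 48.044 g/mol.
%C = 48.044 / 155.553 × 100 = 30.89%.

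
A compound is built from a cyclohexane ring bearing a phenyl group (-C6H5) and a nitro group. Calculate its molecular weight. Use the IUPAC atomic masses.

Atom tally by fragment:
  cyclohexane ring core → C:6 H:12
  (− 2 ring H displaced by substituents)
  + C6H5 → C:6 H:5
  + NO2 → N:1 O:2
Element totals:
  C: 12
  H: 15
  N: 1
  O: 2
Molecular formula: C12H15NO2.
  M = 12(12.011) + 15(1.008) + 14.007 + 2(15.999)
    = 144.132 + 15.120 + 14.007 + 31.998 = 205.257

205.26 g/mol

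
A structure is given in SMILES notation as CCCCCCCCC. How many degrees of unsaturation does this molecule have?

0

Atom tally by fragment:
  CH3 → C:1 H:3
  CH2 → C:1 H:2
  CH2 → C:1 H:2
  CH2 → C:1 H:2
  CH2 → C:1 H:2
  CH2 → C:1 H:2
  CH2 → C:1 H:2
  CH2 → C:1 H:2
  CH3 → C:1 H:3
Element totals:
  C: 9
  H: 20
Molecular formula: C9H20.
DoU = (2C + 2 + N − H − X) / 2 = (2·9 + 2 + 0 − 20 − 0) / 2 = 0.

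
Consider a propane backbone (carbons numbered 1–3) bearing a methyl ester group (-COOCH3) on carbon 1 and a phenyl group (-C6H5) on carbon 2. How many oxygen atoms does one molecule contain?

Atom tally by fragment:
  CH3OOCCH2 → C:3 H:5 O:2
  CH(C6H5) → C:7 H:6
  CH3 → C:1 H:3
Element totals:
  C: 11
  H: 14
  O: 2

2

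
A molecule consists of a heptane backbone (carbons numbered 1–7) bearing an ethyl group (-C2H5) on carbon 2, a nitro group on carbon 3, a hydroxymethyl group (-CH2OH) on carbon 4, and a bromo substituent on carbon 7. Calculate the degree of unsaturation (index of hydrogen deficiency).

Atom tally by fragment:
  CH3 → C:1 H:3
  CH(C2H5) → C:3 H:6
  CH(NO2) → C:1 H:1 N:1 O:2
  CH(CH2OH) → C:2 H:4 O:1
  CH2 → C:1 H:2
  CH2 → C:1 H:2
  CH2Br → C:1 H:2 Br:1
Element totals:
  C: 10
  H: 20
  Br: 1
  N: 1
  O: 3
Molecular formula: C10H20BrNO3.
DoU = (2C + 2 + N − H − X) / 2 = (2·10 + 2 + 1 − 20 − 1) / 2 = 1.

1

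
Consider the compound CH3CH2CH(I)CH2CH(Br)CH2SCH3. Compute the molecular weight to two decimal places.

Element totals:
  C: 7
  H: 14
  Br: 1
  I: 1
  S: 1
Molecular formula: C7H14BrIS.
  M = 7(12.011) + 14(1.008) + 79.904 + 126.904 + 32.06
    = 84.077 + 14.112 + 79.904 + 126.904 + 32.060 = 337.057

337.06 g/mol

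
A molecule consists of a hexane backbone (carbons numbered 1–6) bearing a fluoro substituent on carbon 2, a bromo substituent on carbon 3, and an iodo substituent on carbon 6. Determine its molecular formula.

C6H11BrFI

Atom tally by fragment:
  CH3 → C:1 H:3
  CH(F) → C:1 H:1 F:1
  CH(Br) → C:1 H:1 Br:1
  CH2 → C:1 H:2
  CH2 → C:1 H:2
  CH2I → C:1 H:2 I:1
Element totals:
  C: 6
  H: 11
  Br: 1
  F: 1
  I: 1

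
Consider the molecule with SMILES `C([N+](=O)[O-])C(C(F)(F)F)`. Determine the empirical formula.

Atom tally by fragment:
  O2NCH2 → C:1 H:2 N:1 O:2
  CH2CF3 → C:2 H:2 F:3
Element totals:
  C: 3
  H: 4
  F: 3
  N: 1
  O: 2
Molecular formula: C3H4F3NO2.
gcd of subscripts (3, 3, 4, 1, 2) = 1, so the empirical formula equals the molecular formula.

C3H4F3NO2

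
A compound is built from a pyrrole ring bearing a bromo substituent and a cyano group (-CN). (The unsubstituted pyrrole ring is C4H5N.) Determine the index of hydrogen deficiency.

5

Atom tally by fragment:
  pyrrole ring core → C:4 H:5 N:1
  (− 2 ring H displaced by substituents)
  + Br → Br:1
  + CN → C:1 N:1
Element totals:
  C: 5
  H: 3
  Br: 1
  N: 2
Molecular formula: C5H3BrN2.
DoU = (2C + 2 + N − H − X) / 2 = (2·5 + 2 + 2 − 3 − 1) / 2 = 5.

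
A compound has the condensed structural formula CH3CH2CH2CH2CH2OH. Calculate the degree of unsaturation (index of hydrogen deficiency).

0

Element totals:
  C: 5
  H: 12
  O: 1
Molecular formula: C5H12O.
DoU = (2C + 2 + N − H − X) / 2 = (2·5 + 2 + 0 − 12 − 0) / 2 = 0.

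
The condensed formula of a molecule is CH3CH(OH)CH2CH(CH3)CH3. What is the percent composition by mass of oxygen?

Element totals:
  C: 6
  H: 14
  O: 1
Molecular formula: C6H14O.
Molar mass = 102.177 g/mol.
Mass from O: 1 × 15.999 = 15.999 g/mol.
%O = 15.999 / 102.177 × 100 = 15.66%.

15.66%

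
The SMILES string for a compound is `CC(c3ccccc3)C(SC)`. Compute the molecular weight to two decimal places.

Atom tally by fragment:
  CH3 → C:1 H:3
  CH(C6H5) → C:7 H:6
  CH2SCH3 → C:2 H:5 S:1
Element totals:
  C: 10
  H: 14
  S: 1
Molecular formula: C10H14S.
  M = 10(12.011) + 14(1.008) + 32.06
    = 120.110 + 14.112 + 32.060 = 166.282

166.28 g/mol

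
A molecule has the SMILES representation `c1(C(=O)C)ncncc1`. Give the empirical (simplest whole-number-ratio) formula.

C6H6N2O

Atom tally by fragment:
  pyrimidine ring core → C:4 H:4 N:2
  (− 1 ring H displaced by substituents)
  + COCH3 → C:2 H:3 O:1
Element totals:
  C: 6
  H: 6
  N: 2
  O: 1
Molecular formula: C6H6N2O.
gcd of subscripts (6, 6, 2, 1) = 1, so the empirical formula equals the molecular formula.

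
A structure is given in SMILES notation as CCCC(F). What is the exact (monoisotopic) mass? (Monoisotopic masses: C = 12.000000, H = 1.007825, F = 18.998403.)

Atom tally by fragment:
  CH3 → C:1 H:3
  CH2 → C:1 H:2
  CH2 → C:1 H:2
  CH2F → C:1 H:2 F:1
Element totals:
  C: 4
  H: 9
  F: 1
Molecular formula: C4H9F.
  M = 4(12.0) + 9(1.007825) + 18.998403
    = 48.000000 + 9.070425 + 18.998403 = 76.068828

76.0688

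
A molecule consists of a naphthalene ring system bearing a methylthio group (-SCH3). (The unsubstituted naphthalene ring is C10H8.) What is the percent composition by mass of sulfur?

18.40%

Atom tally by fragment:
  naphthalene ring system core → C:10 H:8
  (− 1 ring H displaced by substituents)
  + SCH3 → C:1 H:3 S:1
Element totals:
  C: 11
  H: 10
  S: 1
Molecular formula: C11H10S.
Molar mass = 174.261 g/mol.
Mass from S: 1 × 32.06 = 32.060 g/mol.
%S = 32.060 / 174.261 × 100 = 18.40%.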